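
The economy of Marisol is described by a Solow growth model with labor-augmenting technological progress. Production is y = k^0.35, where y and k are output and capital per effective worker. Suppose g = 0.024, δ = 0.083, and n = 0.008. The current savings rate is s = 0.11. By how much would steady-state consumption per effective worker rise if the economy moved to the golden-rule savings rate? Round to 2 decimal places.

Break-even investment rate: n + g + δ = 0.008 + 0.024 + 0.083 = 0.115.
Current steady state (s = 0.11): k* = (0.11/0.115)^(1/0.65) ≈ 0.9339, y* = 0.9339^0.35 ≈ 0.9763, c* = (1−0.11)·0.9763 ≈ 0.8690.
Setting f'(k) = n+g+δ gives 0.35·k^(0.35−1) = 0.115, hence k_gold = (0.35/0.115)^(1/0.65) ≈ 5.5417.
y_gold = 5.5417^0.35 ≈ 1.8209, c_gold = y_gold − 0.115·k_gold ≈ 1.1836.
Gain: Δc = 1.1836 − 0.8690 ≈ 0.3146.

Δc ≈ 0.31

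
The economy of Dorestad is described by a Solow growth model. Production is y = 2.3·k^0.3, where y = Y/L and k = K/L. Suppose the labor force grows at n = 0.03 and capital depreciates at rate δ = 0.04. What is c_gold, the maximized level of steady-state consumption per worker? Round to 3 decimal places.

Break-even investment rate: n + δ = 0.03 + 0.04 = 0.07.
Maximizing c = f(k) − (n+δ)·k gives f'(k) = n+δ, i.e. 0.3·2.3·k^(0.3−1) = 0.07, so k_gold = (0.3·2.3/0.07)^(1/0.7) ≈ 26.2811.
y_gold = 2.3·26.2811^0.3 ≈ 6.1323.
c_gold = y_gold − (n+δ)·k_gold = 6.1323 − 0.07·26.2811 ≈ 4.2926.

c_gold ≈ 4.293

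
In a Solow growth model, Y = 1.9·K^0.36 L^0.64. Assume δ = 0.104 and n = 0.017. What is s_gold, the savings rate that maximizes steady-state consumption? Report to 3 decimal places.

s_gold = 0.360

The effective depreciation rate is n + δ = 0.017 + 0.104 = 0.121.
At the golden rule MPK = n+δ, and in any Cobb-Douglas steady state s = (n+δ)·k/y = MPK·k/y = capital's share 0.36.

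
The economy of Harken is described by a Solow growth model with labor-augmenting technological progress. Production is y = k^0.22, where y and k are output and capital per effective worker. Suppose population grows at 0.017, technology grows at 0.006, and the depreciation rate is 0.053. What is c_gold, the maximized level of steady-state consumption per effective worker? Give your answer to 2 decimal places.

c_gold ≈ 1.05

Capital per effective worker breaks even when investment replaces (n + g + δ)·k; here n + g + δ = 0.076.
Maximizing c = f(k) − (n+g+δ)·k gives f'(k) = n+g+δ, i.e. 0.22·k^(0.22−1) = 0.076, so k_gold = (0.22/0.076)^(1/0.78) ≈ 3.9067.
y_gold = 3.9067^0.22 ≈ 1.3496.
c_gold = y_gold − (n+g+δ)·k_gold = 1.3496 − 0.076·3.9067 ≈ 1.0527.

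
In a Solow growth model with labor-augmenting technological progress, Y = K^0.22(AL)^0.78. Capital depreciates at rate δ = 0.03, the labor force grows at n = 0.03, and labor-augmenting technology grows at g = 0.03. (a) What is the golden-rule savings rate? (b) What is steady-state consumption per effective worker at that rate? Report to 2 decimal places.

n + g + δ = 0.03 + 0.03 + 0.03 = 0.09.
For Cobb-Douglas, s_gold equals capital's share: s_gold = 0.22.
Golden rule sets MPK = n+g+δ: 0.22·k^(0.22−1) = 0.09, so k_gold = (0.22/0.09)^(1/0.78) ≈ 3.1453.
y_gold = 3.1453^0.22 ≈ 1.2867; c_gold = (1−0.22)·y_gold ≈ 1.0036.

(a) s_gold = 0.22; (b) c_gold ≈ 1.00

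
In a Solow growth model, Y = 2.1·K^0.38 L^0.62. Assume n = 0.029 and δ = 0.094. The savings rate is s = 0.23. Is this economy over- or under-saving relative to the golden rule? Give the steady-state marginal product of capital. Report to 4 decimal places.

under-saving; MPK ≈ 0.2032

Break-even investment rate: n + δ = 0.029 + 0.094 = 0.123.
Steady-state k*: s·A·k^0.38 = 0.123·k gives k* = (0.23·2.1/0.123)^(1/0.62) ≈ 9.0810.
MPK = 0.38·2.1·9.0810^(-0.62) ≈ 0.2032.
MPK > n+δ = 0.123, so the economy is dynamically efficient (under-saving).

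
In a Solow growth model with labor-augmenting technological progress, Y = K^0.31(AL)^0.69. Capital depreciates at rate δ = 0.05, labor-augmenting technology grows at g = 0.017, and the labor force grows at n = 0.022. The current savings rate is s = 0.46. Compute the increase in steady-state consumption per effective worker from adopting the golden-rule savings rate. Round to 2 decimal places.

The effective depreciation rate is n + g + δ = 0.022 + 0.017 + 0.05 = 0.089.
Current steady state (s = 0.46): k* = (0.46/0.089)^(1/0.69) ≈ 10.8110, y* = 10.8110^0.31 ≈ 2.0917, c* = (1−0.46)·2.0917 ≈ 1.1295.
At the golden rule the marginal product of capital equals n+g+δ: 0.31·k^(0.31−1) = 0.089. Solving, k_gold = (0.31/0.089)^(1/0.69) ≈ 6.1019.
y_gold = 6.1019^0.31 ≈ 1.7518, c_gold = y_gold − 0.089·k_gold ≈ 1.2088.
Gain: Δc = 1.2088 − 1.1295 ≈ 0.0793.

Δc ≈ 0.08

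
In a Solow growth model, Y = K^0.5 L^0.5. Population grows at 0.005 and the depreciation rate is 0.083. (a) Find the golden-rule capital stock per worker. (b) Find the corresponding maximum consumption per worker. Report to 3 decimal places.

Capital per worker breaks even when investment replaces (n + δ)·k; here n + δ = 0.088.
At the golden rule the marginal product of capital equals n+δ: 0.5·k^(0.5−1) = 0.088. Solving, k_gold = (0.5/0.088)^(1/0.5) ≈ 32.2831.
y_gold = 32.2831^0.5 ≈ 5.6818; c_gold = y_gold − 0.088·k_gold ≈ 2.8409.

(a) k_gold ≈ 32.283; (b) c_gold ≈ 2.841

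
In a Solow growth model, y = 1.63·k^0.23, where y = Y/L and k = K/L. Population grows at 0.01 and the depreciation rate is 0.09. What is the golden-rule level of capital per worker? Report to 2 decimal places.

Break-even investment rate: n + δ = 0.01 + 0.09 = 0.1.
Maximizing c = f(k) − (n+δ)·k gives f'(k) = n+δ, i.e. 0.23·1.63·k^(0.23−1) = 0.1, so k_gold = (0.23·1.63/0.1)^(1/0.77) ≈ 5.5635.

k_gold ≈ 5.56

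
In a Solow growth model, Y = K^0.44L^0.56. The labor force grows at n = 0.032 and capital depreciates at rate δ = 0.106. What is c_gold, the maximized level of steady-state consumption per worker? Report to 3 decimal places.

Capital per worker breaks even when investment replaces (n + δ)·k; here n + δ = 0.138.
Setting f'(k) = n+δ gives 0.44·k^(0.44−1) = 0.138, hence k_gold = (0.44/0.138)^(1/0.56) ≈ 7.9294.
y_gold = 7.9294^0.44 ≈ 2.4869.
c_gold = y_gold − (n+δ)·k_gold = 2.4869 − 0.138·7.9294 ≈ 1.3927.

c_gold ≈ 1.393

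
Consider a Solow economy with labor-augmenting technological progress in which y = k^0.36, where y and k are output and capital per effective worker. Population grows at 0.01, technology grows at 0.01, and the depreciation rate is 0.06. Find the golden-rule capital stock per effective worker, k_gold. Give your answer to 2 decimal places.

k_gold ≈ 10.49

The effective depreciation rate is n + g + δ = 0.01 + 0.01 + 0.06 = 0.08.
Setting f'(k) = n+g+δ gives 0.36·k^(0.36−1) = 0.08, hence k_gold = (0.36/0.08)^(1/0.64) ≈ 10.4868.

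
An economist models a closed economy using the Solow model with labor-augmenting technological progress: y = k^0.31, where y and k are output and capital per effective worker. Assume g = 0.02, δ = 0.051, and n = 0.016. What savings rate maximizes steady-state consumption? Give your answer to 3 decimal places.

s_gold = 0.310

n + g + δ = 0.016 + 0.02 + 0.051 = 0.087.
At the golden rule MPK = n+g+δ, and in any Cobb-Douglas steady state s = (n+g+δ)·k/y = MPK·k/y = capital's share 0.31.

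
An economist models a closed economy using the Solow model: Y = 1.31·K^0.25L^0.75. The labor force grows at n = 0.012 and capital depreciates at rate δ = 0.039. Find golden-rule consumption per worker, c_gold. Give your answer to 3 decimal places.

The effective depreciation rate is n + δ = 0.012 + 0.039 = 0.051.
Maximizing c = f(k) − (n+δ)·k gives f'(k) = n+δ, i.e. 0.25·1.31·k^(0.25−1) = 0.051, so k_gold = (0.25·1.31/0.051)^(1/0.75) ≈ 11.9359.
y_gold = 1.31·11.9359^0.25 ≈ 2.4349.
c_gold = y_gold − (n+δ)·k_gold = 2.4349 − 0.051·11.9359 ≈ 1.8262.

c_gold ≈ 1.826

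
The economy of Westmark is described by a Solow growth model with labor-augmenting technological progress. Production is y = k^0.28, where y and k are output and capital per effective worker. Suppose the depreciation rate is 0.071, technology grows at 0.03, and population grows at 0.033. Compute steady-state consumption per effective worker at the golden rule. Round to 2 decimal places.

Capital per effective worker breaks even when investment replaces (n + g + δ)·k; here n + g + δ = 0.134.
At the golden rule the marginal product of capital equals n+g+δ: 0.28·k^(0.28−1) = 0.134. Solving, k_gold = (0.28/0.134)^(1/0.72) ≈ 2.7830.
y_gold = 2.7830^0.28 ≈ 1.3319.
c_gold = y_gold − (n+g+δ)·k_gold = 1.3319 − 0.134·2.7830 ≈ 0.9590.

c_gold ≈ 0.96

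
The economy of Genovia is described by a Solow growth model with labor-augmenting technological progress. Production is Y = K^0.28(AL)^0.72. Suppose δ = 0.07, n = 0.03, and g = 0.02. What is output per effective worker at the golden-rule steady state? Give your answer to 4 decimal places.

The effective depreciation rate is n + g + δ = 0.03 + 0.02 + 0.07 = 0.12.
At the golden rule the marginal product of capital equals n+g+δ: 0.28·k^(0.28−1) = 0.12. Solving, k_gold = (0.28/0.12)^(1/0.72) ≈ 3.2440.
Output: y_gold = k_gold^0.28 = 3.2440^0.28 ≈ 1.3903.

y_gold ≈ 1.3903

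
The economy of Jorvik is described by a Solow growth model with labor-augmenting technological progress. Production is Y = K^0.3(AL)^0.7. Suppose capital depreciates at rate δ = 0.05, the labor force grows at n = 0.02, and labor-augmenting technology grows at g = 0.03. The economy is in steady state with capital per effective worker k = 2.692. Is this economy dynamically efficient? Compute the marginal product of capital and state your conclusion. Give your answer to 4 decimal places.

dynamically efficient; MPK ≈ 0.1500

Break-even investment rate: n + g + δ = 0.02 + 0.03 + 0.05 = 0.1.
MPK = 0.3·k^(0.3−1) = 0.3·2.692^(-0.7) ≈ 0.1500.
MPK > 0.1, so the economy is dynamically efficient (under-saving).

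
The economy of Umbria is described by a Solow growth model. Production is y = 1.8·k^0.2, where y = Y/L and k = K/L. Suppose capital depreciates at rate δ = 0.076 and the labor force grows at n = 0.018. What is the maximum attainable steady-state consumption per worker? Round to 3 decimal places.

c_gold ≈ 2.014

Break-even investment rate: n + δ = 0.018 + 0.076 = 0.094.
Setting f'(k) = n+δ gives 0.2·1.8·k^(0.2−1) = 0.094, hence k_gold = (0.2·1.8/0.094)^(1/0.8) ≈ 5.3576.
y_gold = 1.8·5.3576^0.2 ≈ 2.5181.
c_gold = y_gold − (n+δ)·k_gold = 2.5181 − 0.094·5.3576 ≈ 2.0144.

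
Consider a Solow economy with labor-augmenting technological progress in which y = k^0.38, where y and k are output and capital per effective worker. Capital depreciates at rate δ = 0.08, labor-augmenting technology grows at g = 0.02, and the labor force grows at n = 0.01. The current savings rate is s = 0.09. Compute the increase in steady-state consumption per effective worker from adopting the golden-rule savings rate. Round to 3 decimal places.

Capital per effective worker breaks even when investment replaces (n + g + δ)·k; here n + g + δ = 0.11.
Current steady state (s = 0.09): k* = (0.09/0.11)^(1/0.62) ≈ 0.7235, y* = 0.7235^0.38 ≈ 0.8843, c* = (1−0.09)·0.8843 ≈ 0.8047.
Setting f'(k) = n+g+δ gives 0.38·k^(0.38−1) = 0.11, hence k_gold = (0.38/0.11)^(1/0.62) ≈ 7.3854.
y_gold = 7.3854^0.38 ≈ 2.1379, c_gold = y_gold − 0.11·k_gold ≈ 1.3255.
Gain: Δc = 1.3255 − 0.8047 ≈ 0.5208.

Δc ≈ 0.521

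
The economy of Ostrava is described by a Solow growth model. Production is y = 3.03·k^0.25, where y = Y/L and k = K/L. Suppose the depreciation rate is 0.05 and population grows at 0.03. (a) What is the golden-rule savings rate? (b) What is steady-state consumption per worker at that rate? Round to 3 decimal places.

n + δ = 0.03 + 0.05 = 0.08.
For Cobb-Douglas, s_gold equals capital's share: s_gold = 0.25.
Golden rule sets MPK = n+δ: 0.25·3.03·k^(0.25−1) = 0.08, so k_gold = (0.25·3.03/0.08)^(1/0.75) ≈ 20.0320.
y_gold = 3.03·20.0320^0.25 ≈ 6.4102; c_gold = (1−0.25)·y_gold ≈ 4.8077.

(a) s_gold = 0.250; (b) c_gold ≈ 4.808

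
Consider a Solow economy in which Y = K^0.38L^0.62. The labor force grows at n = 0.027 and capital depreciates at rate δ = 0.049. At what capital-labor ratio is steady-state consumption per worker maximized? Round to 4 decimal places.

k_gold ≈ 13.4082

Capital per worker breaks even when investment replaces (n + δ)·k; here n + δ = 0.076.
Golden rule sets MPK = n+δ: 0.38·k^(0.38−1) = 0.076, so k_gold = (0.38/0.076)^(1/0.62) ≈ 13.4082.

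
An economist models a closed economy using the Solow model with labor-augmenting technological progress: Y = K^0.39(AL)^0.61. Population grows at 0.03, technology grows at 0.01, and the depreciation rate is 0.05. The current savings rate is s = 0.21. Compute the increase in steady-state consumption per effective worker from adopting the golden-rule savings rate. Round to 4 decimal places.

Δc ≈ 0.1997

Break-even investment rate: n + g + δ = 0.03 + 0.01 + 0.05 = 0.09.
Current steady state (s = 0.21): k* = (0.21/0.09)^(1/0.61) ≈ 4.0109, y* = 4.0109^0.39 ≈ 1.7190, c* = (1−0.21)·1.7190 ≈ 1.3580.
Maximizing c = f(k) − (n+g+δ)·k gives f'(k) = n+g+δ, i.e. 0.39·k^(0.39−1) = 0.09, so k_gold = (0.39/0.09)^(1/0.61) ≈ 11.0655.
y_gold = 11.0655^0.39 ≈ 2.5536, c_gold = y_gold − 0.09·k_gold ≈ 1.5577.
Gain: Δc = 1.5577 − 1.3580 ≈ 0.1997.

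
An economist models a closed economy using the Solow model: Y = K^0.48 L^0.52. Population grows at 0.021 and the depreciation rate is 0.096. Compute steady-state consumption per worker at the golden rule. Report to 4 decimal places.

c_gold ≈ 1.9138

Break-even investment rate: n + δ = 0.021 + 0.096 = 0.117.
Maximizing c = f(k) − (n+δ)·k gives f'(k) = n+δ, i.e. 0.48·k^(0.48−1) = 0.117, so k_gold = (0.48/0.117)^(1/0.52) ≈ 15.0992.
y_gold = 15.0992^0.48 ≈ 3.6804.
c_gold = y_gold − (n+δ)·k_gold = 3.6804 − 0.117·15.0992 ≈ 1.9138.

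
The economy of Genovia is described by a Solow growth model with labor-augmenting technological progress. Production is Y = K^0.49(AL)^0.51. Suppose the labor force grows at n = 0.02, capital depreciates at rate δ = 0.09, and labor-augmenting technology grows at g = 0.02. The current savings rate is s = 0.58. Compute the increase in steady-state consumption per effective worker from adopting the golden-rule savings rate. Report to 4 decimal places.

Δc ≈ 0.0577

Capital per effective worker breaks even when investment replaces (n + g + δ)·k; here n + g + δ = 0.13.
Current steady state (s = 0.58): k* = (0.58/0.13)^(1/0.51) ≈ 18.7715, y* = 18.7715^0.49 ≈ 4.2074, c* = (1−0.58)·4.2074 ≈ 1.7671.
Golden rule sets MPK = n+g+δ: 0.49·k^(0.49−1) = 0.13, so k_gold = (0.49/0.13)^(1/0.51) ≈ 13.4868.
y_gold = 13.4868^0.49 ≈ 3.5781, c_gold = y_gold − 0.13·k_gold ≈ 1.8248.
Gain: Δc = 1.8248 − 1.7671 ≈ 0.0577.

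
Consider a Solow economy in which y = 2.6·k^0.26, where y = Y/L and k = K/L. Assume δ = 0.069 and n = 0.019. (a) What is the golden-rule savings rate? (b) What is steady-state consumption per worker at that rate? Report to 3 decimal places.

n + δ = 0.019 + 0.069 = 0.088.
For Cobb-Douglas, s_gold equals capital's share: s_gold = 0.26.
Setting f'(k) = n+δ gives 0.26·2.6·k^(0.26−1) = 0.088, hence k_gold = (0.26·2.6/0.088)^(1/0.74) ≈ 15.7244.
y_gold = 2.6·15.7244^0.26 ≈ 5.3221; c_gold = (1−0.26)·y_gold ≈ 3.9383.

(a) s_gold = 0.260; (b) c_gold ≈ 3.938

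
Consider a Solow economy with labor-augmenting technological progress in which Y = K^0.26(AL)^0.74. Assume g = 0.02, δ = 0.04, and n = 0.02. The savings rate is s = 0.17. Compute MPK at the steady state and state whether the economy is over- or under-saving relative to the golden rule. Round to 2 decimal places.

The effective depreciation rate is n + g + δ = 0.02 + 0.02 + 0.04 = 0.08.
Steady-state k*: s·k^0.26 = 0.08·k gives k* = (0.17/0.08)^(1/0.74) ≈ 2.7693.
MPK = 0.26·2.7693^(-0.74) ≈ 0.1224.
MPK > n+g+δ = 0.08, so the economy is dynamically efficient (under-saving).

under-saving; MPK ≈ 0.12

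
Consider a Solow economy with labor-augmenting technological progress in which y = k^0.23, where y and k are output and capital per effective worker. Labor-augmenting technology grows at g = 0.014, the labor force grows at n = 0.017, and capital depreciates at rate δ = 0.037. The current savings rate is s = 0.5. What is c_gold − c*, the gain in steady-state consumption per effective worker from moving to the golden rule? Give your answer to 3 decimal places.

Capital per effective worker breaks even when investment replaces (n + g + δ)·k; here n + g + δ = 0.068.
Current steady state (s = 0.5): k* = (0.5/0.068)^(1/0.77) ≈ 13.3436, y* = 13.3436^0.23 ≈ 1.8147, c* = (1−0.5)·1.8147 ≈ 0.9074.
At the golden rule the marginal product of capital equals n+g+δ: 0.23·k^(0.23−1) = 0.068. Solving, k_gold = (0.23/0.068)^(1/0.77) ≈ 4.8674.
y_gold = 4.8674^0.23 ≈ 1.4391, c_gold = y_gold − 0.068·k_gold ≈ 1.1081.
Gain: Δc = 1.1081 − 0.9074 ≈ 0.2007.

Δc ≈ 0.201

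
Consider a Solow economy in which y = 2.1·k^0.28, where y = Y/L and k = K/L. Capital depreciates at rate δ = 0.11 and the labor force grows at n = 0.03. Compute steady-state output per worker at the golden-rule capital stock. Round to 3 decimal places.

y_gold ≈ 3.669

The effective depreciation rate is n + δ = 0.03 + 0.11 = 0.14.
Maximizing c = f(k) − (n+δ)·k gives f'(k) = n+δ, i.e. 0.28·2.1·k^(0.28−1) = 0.14, so k_gold = (0.28·2.1/0.14)^(1/0.72) ≈ 7.3388.
Output: y_gold = 2.1·k_gold^0.28 = 2.1·7.3388^0.28 ≈ 3.6694.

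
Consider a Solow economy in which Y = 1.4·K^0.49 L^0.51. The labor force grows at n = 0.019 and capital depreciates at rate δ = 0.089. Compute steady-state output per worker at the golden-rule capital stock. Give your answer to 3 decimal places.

Capital per worker breaks even when investment replaces (n + δ)·k; here n + δ = 0.108.
Setting f'(k) = n+δ gives 0.49·1.4·k^(0.49−1) = 0.108, hence k_gold = (0.49·1.4/0.108)^(1/0.51) ≈ 37.5245.
Output: y_gold = 1.4·k_gold^0.49 = 1.4·37.5245^0.49 ≈ 8.2707.

y_gold ≈ 8.271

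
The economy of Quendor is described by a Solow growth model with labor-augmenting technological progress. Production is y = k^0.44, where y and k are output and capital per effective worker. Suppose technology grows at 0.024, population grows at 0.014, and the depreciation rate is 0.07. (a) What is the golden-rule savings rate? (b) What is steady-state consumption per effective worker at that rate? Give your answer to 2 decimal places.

(a) s_gold = 0.44; (b) c_gold ≈ 1.69

Break-even investment rate: n + g + δ = 0.014 + 0.024 + 0.07 = 0.108.
For Cobb-Douglas, s_gold equals capital's share: s_gold = 0.44.
Golden rule sets MPK = n+g+δ: 0.44·k^(0.44−1) = 0.108, so k_gold = (0.44/0.108)^(1/0.56) ≈ 12.2839.
y_gold = 12.2839^0.44 ≈ 3.0151; c_gold = (1−0.44)·y_gold ≈ 1.6885.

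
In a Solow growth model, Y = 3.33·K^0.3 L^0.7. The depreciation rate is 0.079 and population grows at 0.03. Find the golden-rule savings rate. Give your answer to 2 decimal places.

s_gold = 0.30

The effective depreciation rate is n + δ = 0.03 + 0.079 = 0.109.
At the golden rule MPK = n+δ, and in any Cobb-Douglas steady state s = (n+δ)·k/y = MPK·k/y = capital's share 0.3.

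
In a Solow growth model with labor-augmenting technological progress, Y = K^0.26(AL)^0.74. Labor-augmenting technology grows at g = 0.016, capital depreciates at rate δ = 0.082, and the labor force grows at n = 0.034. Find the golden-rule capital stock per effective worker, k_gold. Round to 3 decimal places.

Break-even investment rate: n + g + δ = 0.034 + 0.016 + 0.082 = 0.132.
At the golden rule the marginal product of capital equals n+g+δ: 0.26·k^(0.26−1) = 0.132. Solving, k_gold = (0.26/0.132)^(1/0.74) ≈ 2.4994.

k_gold ≈ 2.499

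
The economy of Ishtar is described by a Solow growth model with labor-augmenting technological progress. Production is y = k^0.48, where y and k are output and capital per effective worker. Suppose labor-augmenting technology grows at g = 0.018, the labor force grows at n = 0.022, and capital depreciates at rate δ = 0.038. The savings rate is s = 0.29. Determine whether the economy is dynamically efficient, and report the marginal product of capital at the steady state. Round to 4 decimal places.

Break-even investment rate: n + g + δ = 0.022 + 0.018 + 0.038 = 0.078.
Steady-state k*: s·k^0.48 = 0.078·k gives k* = (0.29/0.078)^(1/0.52) ≈ 12.4950.
MPK = 0.48·12.4950^(-0.52) ≈ 0.1291.
MPK > n+g+δ = 0.078, so the economy is dynamically efficient (under-saving).

dynamically efficient; MPK ≈ 0.1291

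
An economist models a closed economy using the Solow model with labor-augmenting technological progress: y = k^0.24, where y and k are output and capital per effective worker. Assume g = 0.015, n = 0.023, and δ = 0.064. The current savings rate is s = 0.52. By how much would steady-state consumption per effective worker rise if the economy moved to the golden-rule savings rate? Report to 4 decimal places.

Capital per effective worker breaks even when investment replaces (n + g + δ)·k; here n + g + δ = 0.102.
Current steady state (s = 0.52): k* = (0.52/0.102)^(1/0.76) ≈ 8.5269, y* = 8.5269^0.24 ≈ 1.6726, c* = (1−0.52)·1.6726 ≈ 0.8028.
At the golden rule the marginal product of capital equals n+g+δ: 0.24·k^(0.24−1) = 0.102. Solving, k_gold = (0.24/0.102)^(1/0.76) ≈ 3.0829.
y_gold = 3.0829^0.24 ≈ 1.3102, c_gold = y_gold − 0.102·k_gold ≈ 0.9958.
Gain: Δc = 0.9958 − 0.8028 ≈ 0.1929.

Δc ≈ 0.1929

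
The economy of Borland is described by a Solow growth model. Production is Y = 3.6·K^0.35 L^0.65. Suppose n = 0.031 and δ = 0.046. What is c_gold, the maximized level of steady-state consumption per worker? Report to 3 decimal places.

c_gold ≈ 10.540

Capital per worker breaks even when investment replaces (n + δ)·k; here n + δ = 0.077.
Maximizing c = f(k) − (n+δ)·k gives f'(k) = n+δ, i.e. 0.35·3.6·k^(0.35−1) = 0.077, so k_gold = (0.35·3.6/0.077)^(1/0.65) ≈ 73.7068.
y_gold = 3.6·73.7068^0.35 ≈ 16.2155.
c_gold = y_gold − (n+δ)·k_gold = 16.2155 − 0.077·73.7068 ≈ 10.5401.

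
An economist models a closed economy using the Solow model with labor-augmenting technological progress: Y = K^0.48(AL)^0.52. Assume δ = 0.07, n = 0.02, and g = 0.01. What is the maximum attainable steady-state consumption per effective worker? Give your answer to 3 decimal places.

Break-even investment rate: n + g + δ = 0.02 + 0.01 + 0.07 = 0.1.
Golden rule sets MPK = n+g+δ: 0.48·k^(0.48−1) = 0.1, so k_gold = (0.48/0.1)^(1/0.52) ≈ 20.4211.
y_gold = 20.4211^0.48 ≈ 4.2544.
c_gold = y_gold − (n+g+δ)·k_gold = 4.2544 − 0.1·20.4211 ≈ 2.2123.

c_gold ≈ 2.212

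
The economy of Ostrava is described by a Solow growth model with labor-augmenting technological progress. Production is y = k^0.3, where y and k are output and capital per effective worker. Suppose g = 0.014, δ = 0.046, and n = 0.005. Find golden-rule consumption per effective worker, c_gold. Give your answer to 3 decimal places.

c_gold ≈ 1.348

n + g + δ = 0.005 + 0.014 + 0.046 = 0.065.
Setting f'(k) = n+g+δ gives 0.3·k^(0.3−1) = 0.065, hence k_gold = (0.3/0.065)^(1/0.7) ≈ 8.8893.
y_gold = 8.8893^0.3 ≈ 1.9260.
c_gold = y_gold − (n+g+δ)·k_gold = 1.9260 − 0.065·8.8893 ≈ 1.3482.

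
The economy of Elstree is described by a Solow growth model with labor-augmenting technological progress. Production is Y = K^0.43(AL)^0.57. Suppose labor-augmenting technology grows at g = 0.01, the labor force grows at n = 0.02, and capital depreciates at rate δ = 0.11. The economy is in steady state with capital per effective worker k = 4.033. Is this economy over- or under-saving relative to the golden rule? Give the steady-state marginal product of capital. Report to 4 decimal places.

under-saving; MPK ≈ 0.1942

n + g + δ = 0.02 + 0.01 + 0.11 = 0.14.
MPK = 0.43·k^(0.43−1) = 0.43·4.033^(-0.57) ≈ 0.1942.
MPK > 0.14, so the economy is dynamically efficient (under-saving).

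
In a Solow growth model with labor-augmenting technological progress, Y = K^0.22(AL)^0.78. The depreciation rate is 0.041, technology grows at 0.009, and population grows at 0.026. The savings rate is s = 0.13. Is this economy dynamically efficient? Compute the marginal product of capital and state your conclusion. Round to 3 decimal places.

Break-even investment rate: n + g + δ = 0.026 + 0.009 + 0.041 = 0.076.
Steady-state k*: s·k^0.22 = 0.076·k gives k* = (0.13/0.076)^(1/0.78) ≈ 1.9901.
MPK = 0.22·1.9901^(-0.78) ≈ 0.1286.
MPK > n+g+δ = 0.076, so the economy is dynamically efficient (under-saving).

dynamically efficient; MPK ≈ 0.129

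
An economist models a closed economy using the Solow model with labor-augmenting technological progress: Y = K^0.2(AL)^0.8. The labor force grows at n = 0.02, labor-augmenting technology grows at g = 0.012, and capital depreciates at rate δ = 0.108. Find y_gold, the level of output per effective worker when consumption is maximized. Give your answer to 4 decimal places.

Break-even investment rate: n + g + δ = 0.02 + 0.012 + 0.108 = 0.14.
Setting f'(k) = n+g+δ gives 0.2·k^(0.2−1) = 0.14, hence k_gold = (0.2/0.14)^(1/0.8) ≈ 1.5618.
Output: y_gold = k_gold^0.2 = 1.5618^0.2 ≈ 1.0933.

y_gold ≈ 1.0933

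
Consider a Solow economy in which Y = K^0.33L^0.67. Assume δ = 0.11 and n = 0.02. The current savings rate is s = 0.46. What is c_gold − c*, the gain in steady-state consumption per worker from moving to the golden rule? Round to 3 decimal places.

The effective depreciation rate is n + δ = 0.02 + 0.11 = 0.13.
Current steady state (s = 0.46): k* = (0.46/0.13)^(1/0.67) ≈ 6.5937, y* = 6.5937^0.33 ≈ 1.8634, c* = (1−0.46)·1.8634 ≈ 1.0062.
At the golden rule the marginal product of capital equals n+δ: 0.33·k^(0.33−1) = 0.13. Solving, k_gold = (0.33/0.13)^(1/0.67) ≈ 4.0164.
y_gold = 4.0164^0.33 ≈ 1.5822, c_gold = y_gold − 0.13·k_gold ≈ 1.0601.
Gain: Δc = 1.0601 − 1.0062 ≈ 0.0538.

Δc ≈ 0.054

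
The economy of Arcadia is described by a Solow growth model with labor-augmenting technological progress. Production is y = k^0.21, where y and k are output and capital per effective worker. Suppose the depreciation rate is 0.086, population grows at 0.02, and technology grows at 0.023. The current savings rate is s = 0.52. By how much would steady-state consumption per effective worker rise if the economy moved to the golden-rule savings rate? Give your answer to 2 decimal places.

Capital per effective worker breaks even when investment replaces (n + g + δ)·k; here n + g + δ = 0.129.
Current steady state (s = 0.52): k* = (0.52/0.129)^(1/0.79) ≈ 5.8391, y* = 5.8391^0.21 ≈ 1.4485, c* = (1−0.52)·1.4485 ≈ 0.6953.
At the golden rule the marginal product of capital equals n+g+δ: 0.21·k^(0.21−1) = 0.129. Solving, k_gold = (0.21/0.129)^(1/0.79) ≈ 1.8530.
y_gold = 1.8530^0.21 ≈ 1.1383, c_gold = y_gold − 0.129·k_gold ≈ 0.8993.
Gain: Δc = 0.8993 − 0.6953 ≈ 0.2040.

Δc ≈ 0.20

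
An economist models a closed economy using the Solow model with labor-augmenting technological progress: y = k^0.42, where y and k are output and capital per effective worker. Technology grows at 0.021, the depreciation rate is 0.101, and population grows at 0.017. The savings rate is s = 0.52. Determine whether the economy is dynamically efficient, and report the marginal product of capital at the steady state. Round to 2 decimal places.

n + g + δ = 0.017 + 0.021 + 0.101 = 0.139.
Steady-state k*: s·k^0.42 = 0.139·k gives k* = (0.52/0.139)^(1/0.58) ≈ 9.7255.
MPK = 0.42·9.7255^(-0.58) ≈ 0.1123.
MPK < n+g+δ = 0.139, so the economy is dynamically inefficient (over-saving).

dynamically inefficient; MPK ≈ 0.11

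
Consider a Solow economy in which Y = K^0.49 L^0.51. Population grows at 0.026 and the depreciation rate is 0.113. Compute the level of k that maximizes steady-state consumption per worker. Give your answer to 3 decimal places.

n + δ = 0.026 + 0.113 = 0.139.
Golden rule sets MPK = n+δ: 0.49·k^(0.49−1) = 0.139, so k_gold = (0.49/0.139)^(1/0.51) ≈ 11.8278.

k_gold ≈ 11.828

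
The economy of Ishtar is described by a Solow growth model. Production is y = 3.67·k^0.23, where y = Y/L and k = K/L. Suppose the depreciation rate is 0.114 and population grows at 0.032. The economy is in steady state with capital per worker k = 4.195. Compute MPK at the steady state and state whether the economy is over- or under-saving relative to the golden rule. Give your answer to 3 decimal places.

under-saving; MPK ≈ 0.280

n + δ = 0.032 + 0.114 = 0.146.
MPK = 0.23·3.67·k^(0.23−1) = 0.23·3.67·4.195^(-0.77) ≈ 0.2798.
MPK > 0.146, so the economy is dynamically efficient (under-saving).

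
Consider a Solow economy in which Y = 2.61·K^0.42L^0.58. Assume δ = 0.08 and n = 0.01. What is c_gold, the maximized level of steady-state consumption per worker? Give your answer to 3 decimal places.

n + δ = 0.01 + 0.08 = 0.09.
Golden rule sets MPK = n+δ: 0.42·2.61·k^(0.42−1) = 0.09, so k_gold = (0.42·2.61/0.09)^(1/0.58) ≈ 74.4399.
y_gold = 2.61·74.4399^0.42 ≈ 15.9514.
c_gold = y_gold − (n+δ)·k_gold = 15.9514 − 0.09·74.4399 ≈ 9.2518.

c_gold ≈ 9.252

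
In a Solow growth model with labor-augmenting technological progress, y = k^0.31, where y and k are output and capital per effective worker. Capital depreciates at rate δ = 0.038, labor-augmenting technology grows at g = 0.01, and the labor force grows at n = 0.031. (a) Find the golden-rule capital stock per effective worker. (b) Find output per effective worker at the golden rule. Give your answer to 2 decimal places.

n + g + δ = 0.031 + 0.01 + 0.038 = 0.079.
At the golden rule the marginal product of capital equals n+g+δ: 0.31·k^(0.31−1) = 0.079. Solving, k_gold = (0.31/0.079)^(1/0.69) ≈ 7.2525.
y_gold = 7.2525^0.31 ≈ 1.8482.

(a) k_gold ≈ 7.25; (b) y_gold ≈ 1.85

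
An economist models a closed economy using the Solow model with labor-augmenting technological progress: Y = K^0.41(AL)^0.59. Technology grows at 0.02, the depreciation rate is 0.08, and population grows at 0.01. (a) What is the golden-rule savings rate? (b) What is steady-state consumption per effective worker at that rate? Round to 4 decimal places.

Capital per effective worker breaks even when investment replaces (n + g + δ)·k; here n + g + δ = 0.11.
For Cobb-Douglas, s_gold equals capital's share: s_gold = 0.41.
Golden rule sets MPK = n+g+δ: 0.41·k^(0.41−1) = 0.11, so k_gold = (0.41/0.11)^(1/0.59) ≈ 9.2995.
y_gold = 9.2995^0.41 ≈ 2.4950; c_gold = (1−0.41)·y_gold ≈ 1.4720.

(a) s_gold = 0.4100; (b) c_gold ≈ 1.4720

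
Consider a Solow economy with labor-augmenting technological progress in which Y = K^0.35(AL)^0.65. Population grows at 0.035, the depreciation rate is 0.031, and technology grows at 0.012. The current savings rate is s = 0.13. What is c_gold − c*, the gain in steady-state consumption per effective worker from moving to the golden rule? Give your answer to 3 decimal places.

Capital per effective worker breaks even when investment replaces (n + g + δ)·k; here n + g + δ = 0.078.
Current steady state (s = 0.13): k* = (0.13/0.078)^(1/0.65) ≈ 2.1943, y* = 2.1943^0.35 ≈ 1.3166, c* = (1−0.13)·1.3166 ≈ 1.1455.
Maximizing c = f(k) − (n+g+δ)·k gives f'(k) = n+g+δ, i.e. 0.35·k^(0.35−1) = 0.078, so k_gold = (0.35/0.078)^(1/0.65) ≈ 10.0702.
y_gold = 10.0702^0.35 ≈ 2.2442, c_gold = y_gold − 0.078·k_gold ≈ 1.4587.
Gain: Δc = 1.4587 − 1.1455 ≈ 0.3133.

Δc ≈ 0.313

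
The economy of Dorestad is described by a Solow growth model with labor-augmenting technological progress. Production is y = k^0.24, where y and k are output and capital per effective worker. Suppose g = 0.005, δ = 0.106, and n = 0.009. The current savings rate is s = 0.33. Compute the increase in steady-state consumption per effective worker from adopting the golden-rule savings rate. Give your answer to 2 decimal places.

Δc ≈ 0.02

Break-even investment rate: n + g + δ = 0.009 + 0.005 + 0.106 = 0.12.
Current steady state (s = 0.33): k* = (0.33/0.12)^(1/0.76) ≈ 3.7850, y* = 3.7850^0.24 ≈ 1.3764, c* = (1−0.33)·1.3764 ≈ 0.9222.
Golden rule sets MPK = n+g+δ: 0.24·k^(0.24−1) = 0.12, so k_gold = (0.24/0.12)^(1/0.76) ≈ 2.4894.
y_gold = 2.4894^0.24 ≈ 1.2447, c_gold = y_gold − 0.12·k_gold ≈ 0.9460.
Gain: Δc = 0.9460 − 0.9222 ≈ 0.0238.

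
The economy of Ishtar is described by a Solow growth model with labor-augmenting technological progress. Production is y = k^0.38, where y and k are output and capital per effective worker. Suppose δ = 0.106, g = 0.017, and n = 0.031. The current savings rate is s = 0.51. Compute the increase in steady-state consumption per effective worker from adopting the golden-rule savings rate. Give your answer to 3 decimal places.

Δc ≈ 0.058

The effective depreciation rate is n + g + δ = 0.031 + 0.017 + 0.106 = 0.154.
Current steady state (s = 0.51): k* = (0.51/0.154)^(1/0.62) ≈ 6.8991, y* = 6.8991^0.38 ≈ 2.0832, c* = (1−0.51)·2.0832 ≈ 1.0208.
Maximizing c = f(k) − (n+g+δ)·k gives f'(k) = n+g+δ, i.e. 0.38·k^(0.38−1) = 0.154, so k_gold = (0.38/0.154)^(1/0.62) ≈ 4.2922.
y_gold = 4.2922^0.38 ≈ 1.7395, c_gold = y_gold − 0.154·k_gold ≈ 1.0785.
Gain: Δc = 1.0785 − 1.0208 ≈ 0.0577.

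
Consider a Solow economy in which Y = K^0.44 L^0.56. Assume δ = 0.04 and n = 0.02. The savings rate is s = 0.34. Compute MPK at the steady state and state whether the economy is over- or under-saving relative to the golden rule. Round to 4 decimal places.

under-saving; MPK ≈ 0.0776

n + δ = 0.02 + 0.04 = 0.06.
Steady-state k*: s·k^0.44 = 0.06·k gives k* = (0.34/0.06)^(1/0.56) ≈ 22.1426.
MPK = 0.44·22.1426^(-0.56) ≈ 0.0776.
MPK > n+δ = 0.06, so the economy is dynamically efficient (under-saving).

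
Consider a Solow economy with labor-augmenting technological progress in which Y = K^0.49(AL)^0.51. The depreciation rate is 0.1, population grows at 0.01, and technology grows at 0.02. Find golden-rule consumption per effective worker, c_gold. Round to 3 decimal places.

c_gold ≈ 1.825

Break-even investment rate: n + g + δ = 0.01 + 0.02 + 0.1 = 0.13.
Golden rule sets MPK = n+g+δ: 0.49·k^(0.49−1) = 0.13, so k_gold = (0.49/0.13)^(1/0.51) ≈ 13.4868.
y_gold = 13.4868^0.49 ≈ 3.5781.
c_gold = y_gold − (n+g+δ)·k_gold = 3.5781 − 0.13·13.4868 ≈ 1.8248.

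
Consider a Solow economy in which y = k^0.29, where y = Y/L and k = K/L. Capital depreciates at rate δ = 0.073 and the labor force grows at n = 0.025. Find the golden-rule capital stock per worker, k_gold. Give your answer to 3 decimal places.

k_gold ≈ 4.609

The effective depreciation rate is n + δ = 0.025 + 0.073 = 0.098.
Golden rule sets MPK = n+δ: 0.29·k^(0.29−1) = 0.098, so k_gold = (0.29/0.098)^(1/0.71) ≈ 4.6092.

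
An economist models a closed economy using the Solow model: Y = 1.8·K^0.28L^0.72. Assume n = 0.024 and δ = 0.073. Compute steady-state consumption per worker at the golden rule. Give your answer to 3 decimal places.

c_gold ≈ 2.460

The effective depreciation rate is n + δ = 0.024 + 0.073 = 0.097.
Setting f'(k) = n+δ gives 0.28·1.8·k^(0.28−1) = 0.097, hence k_gold = (0.28·1.8/0.097)^(1/0.72) ≈ 9.8621.
y_gold = 1.8·9.8621^0.28 ≈ 3.4165.
c_gold = y_gold − (n+δ)·k_gold = 3.4165 − 0.097·9.8621 ≈ 2.4599.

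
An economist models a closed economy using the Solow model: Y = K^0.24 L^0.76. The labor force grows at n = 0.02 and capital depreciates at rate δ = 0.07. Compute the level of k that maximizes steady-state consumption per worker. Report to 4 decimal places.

k_gold ≈ 3.6348

n + δ = 0.02 + 0.07 = 0.09.
At the golden rule the marginal product of capital equals n+δ: 0.24·k^(0.24−1) = 0.09. Solving, k_gold = (0.24/0.09)^(1/0.76) ≈ 3.6348.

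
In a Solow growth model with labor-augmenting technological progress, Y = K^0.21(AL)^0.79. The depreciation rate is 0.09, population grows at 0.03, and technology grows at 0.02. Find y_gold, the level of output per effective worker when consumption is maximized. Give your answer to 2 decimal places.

Break-even investment rate: n + g + δ = 0.03 + 0.02 + 0.09 = 0.14.
Setting f'(k) = n+g+δ gives 0.21·k^(0.21−1) = 0.14, hence k_gold = (0.21/0.14)^(1/0.79) ≈ 1.6707.
Output: y_gold = k_gold^0.21 = 1.6707^0.21 ≈ 1.1138.

y_gold ≈ 1.11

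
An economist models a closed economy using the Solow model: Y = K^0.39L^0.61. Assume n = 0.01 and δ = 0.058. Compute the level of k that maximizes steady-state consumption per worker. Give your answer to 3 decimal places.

k_gold ≈ 17.520

Break-even investment rate: n + δ = 0.01 + 0.058 = 0.068.
Maximizing c = f(k) − (n+δ)·k gives f'(k) = n+δ, i.e. 0.39·k^(0.39−1) = 0.068, so k_gold = (0.39/0.068)^(1/0.61) ≈ 17.5200.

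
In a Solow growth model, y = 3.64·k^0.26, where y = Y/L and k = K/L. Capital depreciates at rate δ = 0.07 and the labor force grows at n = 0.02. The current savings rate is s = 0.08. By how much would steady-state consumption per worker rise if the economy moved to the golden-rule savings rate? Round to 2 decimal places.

Δc ≈ 1.10

n + δ = 0.02 + 0.07 = 0.09.
Current steady state (s = 0.08): k* = (0.08·3.64/0.09)^(1/0.74) ≈ 4.8879, y* = 3.64·4.8879^0.26 ≈ 5.4989, c* = (1−0.08)·5.4989 ≈ 5.0590.
Maximizing c = f(k) − (n+δ)·k gives f'(k) = n+δ, i.e. 0.26·3.64·k^(0.26−1) = 0.09, so k_gold = (0.26·3.64/0.09)^(1/0.74) ≈ 24.0356.
y_gold = 3.64·24.0356^0.26 ≈ 8.3200, c_gold = y_gold − 0.09·k_gold ≈ 6.1568.
Gain: Δc = 6.1568 − 5.0590 ≈ 1.0979.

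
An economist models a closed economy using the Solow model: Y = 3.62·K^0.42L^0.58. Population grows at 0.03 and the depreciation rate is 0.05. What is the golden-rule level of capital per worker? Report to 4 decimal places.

The effective depreciation rate is n + δ = 0.03 + 0.05 = 0.08.
At the golden rule the marginal product of capital equals n+δ: 0.42·3.62·k^(0.42−1) = 0.08. Solving, k_gold = (0.42·3.62/0.08)^(1/0.58) ≈ 160.3041.

k_gold ≈ 160.3041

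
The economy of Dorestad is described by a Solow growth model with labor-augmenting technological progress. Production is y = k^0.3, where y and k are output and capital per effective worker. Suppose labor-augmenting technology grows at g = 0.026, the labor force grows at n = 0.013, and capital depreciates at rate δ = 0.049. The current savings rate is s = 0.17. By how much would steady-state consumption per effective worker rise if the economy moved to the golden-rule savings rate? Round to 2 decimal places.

Break-even investment rate: n + g + δ = 0.013 + 0.026 + 0.049 = 0.088.
Current steady state (s = 0.17): k* = (0.17/0.088)^(1/0.7) ≈ 2.5617, y* = 2.5617^0.3 ≈ 1.3260, c* = (1−0.17)·1.3260 ≈ 1.1006.
Golden rule sets MPK = n+g+δ: 0.3·k^(0.3−1) = 0.088, so k_gold = (0.3/0.088)^(1/0.7) ≈ 5.7665.
y_gold = 5.7665^0.3 ≈ 1.6915, c_gold = y_gold − 0.088·k_gold ≈ 1.1841.
Gain: Δc = 1.1841 − 1.1006 ≈ 0.0834.

Δc ≈ 0.08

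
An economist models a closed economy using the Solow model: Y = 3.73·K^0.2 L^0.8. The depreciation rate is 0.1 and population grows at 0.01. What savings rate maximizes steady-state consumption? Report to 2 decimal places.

s_gold = 0.20

Capital per worker breaks even when investment replaces (n + δ)·k; here n + δ = 0.11.
At the golden rule MPK = n+δ, and in any Cobb-Douglas steady state s = (n+δ)·k/y = MPK·k/y = capital's share 0.2.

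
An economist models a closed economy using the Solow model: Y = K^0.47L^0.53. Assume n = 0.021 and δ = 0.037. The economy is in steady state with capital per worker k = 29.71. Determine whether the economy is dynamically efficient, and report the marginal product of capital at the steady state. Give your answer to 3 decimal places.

The effective depreciation rate is n + δ = 0.021 + 0.037 = 0.058.
MPK = 0.47·k^(0.47−1) = 0.47·29.71^(-0.53) ≈ 0.0779.
MPK > 0.058, so the economy is dynamically efficient (under-saving).

dynamically efficient; MPK ≈ 0.078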